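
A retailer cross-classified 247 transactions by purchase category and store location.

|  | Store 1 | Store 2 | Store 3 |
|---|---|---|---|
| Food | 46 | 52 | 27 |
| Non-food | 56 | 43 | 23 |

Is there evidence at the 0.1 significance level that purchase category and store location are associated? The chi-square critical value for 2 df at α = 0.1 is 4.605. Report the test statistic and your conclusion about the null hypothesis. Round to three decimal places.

2.117; fail to reject H₀

Row totals: 125, 122. Column totals: 102, 95, 50. Grand total N = 247.
Expected counts (row total × column total / N):
  Food, Store 1: 125×102/247 = 51.6194
  Food, Store 2: 125×95/247 = 48.0769
  Food, Store 3: 125×50/247 = 25.3036
  Non-food, Store 1: 122×102/247 = 50.3806
  Non-food, Store 2: 122×95/247 = 46.9231
  Non-food, Store 3: 122×50/247 = 24.6964
Contributions (O − E)²/E:
  (46 − 51.6194)²/51.6194 = 0.6117
  (52 − 48.0769)²/48.0769 = 0.3201
  (27 − 25.3036)²/25.3036 = 0.1137
  (56 − 50.3806)²/50.3806 = 0.6268
  (43 − 46.9231)²/46.9231 = 0.3280
  (23 − 24.6964)²/24.6964 = 0.1165
χ² = 0.6117 + 0.3201 + 0.1137 + 0.6268 + 0.3280 + 0.1165 = 2.117
df = (2−1)(3−1) = 2. Since 2.117 < 4.605, fail to reject the null hypothesis of independence at α = 0.1.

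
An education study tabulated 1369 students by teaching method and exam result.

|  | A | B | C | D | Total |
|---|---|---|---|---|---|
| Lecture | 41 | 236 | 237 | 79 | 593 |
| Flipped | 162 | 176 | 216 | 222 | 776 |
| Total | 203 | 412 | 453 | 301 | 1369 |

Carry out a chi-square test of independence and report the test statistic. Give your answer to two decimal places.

127.59

Grand total N = 1369.
Expected counts (row total × column total / N):
  Lecture, A: 593×203/1369 = 87.932
  Lecture, B: 593×412/1369 = 178.463
  Lecture, C: 593×453/1369 = 196.223
  Lecture, D: 593×301/1369 = 130.382
  Flipped, A: 776×203/1369 = 115.068
  Flipped, B: 776×412/1369 = 233.537
  Flipped, C: 776×453/1369 = 256.777
  Flipped, D: 776×301/1369 = 170.618
Contributions (O − E)²/E:
  (41 − 87.932)²/87.932 = 25.0490
  (236 − 178.463)²/178.463 = 18.5501
  (237 − 196.223)²/196.223 = 8.4738
  (79 − 130.382)²/130.382 = 20.2490
  (162 − 115.068)²/115.068 = 19.1418
  (176 − 233.537)²/233.537 = 14.1755
  (216 − 256.777)²/256.777 = 6.4755
  (222 − 170.618)²/170.618 = 15.4738
χ² = 25.0490 + 18.5501 + 8.4738 + 20.2490 + 19.1418 + 14.1755 + 6.4755 + 15.4738 = 127.59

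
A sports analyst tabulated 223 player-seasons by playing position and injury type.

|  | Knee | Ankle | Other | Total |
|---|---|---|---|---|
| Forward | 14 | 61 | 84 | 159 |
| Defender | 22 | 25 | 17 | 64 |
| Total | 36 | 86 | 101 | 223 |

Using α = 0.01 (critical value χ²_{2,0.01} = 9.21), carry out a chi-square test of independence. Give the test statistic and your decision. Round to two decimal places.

Grand total N = 223.
Expected counts (row total × column total / N):
  Forward, Knee: 159×36/223 = 25.668
  Forward, Ankle: 159×86/223 = 61.318
  Forward, Other: 159×101/223 = 72.013
  Defender, Knee: 64×36/223 = 10.332
  Defender, Ankle: 64×86/223 = 24.682
  Defender, Other: 64×101/223 = 28.987
Contributions (O − E)²/E:
  (14 − 25.668)²/25.668 = 5.3040
  (61 − 61.318)²/61.318 = 0.0016
  (84 − 72.013)²/72.013 = 1.9953
  (22 − 10.332)²/10.332 = 13.1768
  (25 − 24.682)²/24.682 = 0.0041
  (17 − 28.987)²/28.987 = 4.9570
χ² = 5.3040 + 0.0016 + 1.9953 + 13.1768 + 0.0041 + 4.9570 = 25.44
df = (2−1)(3−1) = 2. Since 25.44 > 9.21, reject the null hypothesis of independence at α = 0.01.

25.44; reject H₀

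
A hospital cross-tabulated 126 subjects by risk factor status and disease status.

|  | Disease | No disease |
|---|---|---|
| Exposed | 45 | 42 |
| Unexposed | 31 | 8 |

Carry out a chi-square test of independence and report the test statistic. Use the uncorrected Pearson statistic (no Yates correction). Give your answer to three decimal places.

Row totals: 87, 39. Column totals: 76, 50. Grand total N = 126.
Expected counts (row total × column total / N):
  Exposed, Disease: 87×76/126 = 52.4762
  Exposed, No disease: 87×50/126 = 34.5238
  Unexposed, Disease: 39×76/126 = 23.5238
  Unexposed, No disease: 39×50/126 = 15.4762
Contributions (O − E)²/E:
  (45 − 52.4762)²/52.4762 = 1.0651
  (42 − 34.5238)²/34.5238 = 1.6190
  (31 − 23.5238)²/23.5238 = 2.3760
  (8 − 15.4762)²/15.4762 = 3.6116
χ² = 1.0651 + 1.6190 + 2.3760 + 3.6116 = 8.672

8.672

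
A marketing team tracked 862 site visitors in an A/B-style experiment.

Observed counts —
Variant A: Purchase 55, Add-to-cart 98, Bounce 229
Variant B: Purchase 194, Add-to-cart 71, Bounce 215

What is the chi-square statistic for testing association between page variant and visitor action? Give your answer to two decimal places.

72.14

Row totals: 382, 480. Column totals: 249, 169, 444. Grand total N = 862.
Expected counts (row total × column total / N):
  Variant A, Purchase: 382×249/862 = 110.346
  Variant A, Add-to-cart: 382×169/862 = 74.893
  Variant A, Bounce: 382×444/862 = 196.761
  Variant B, Purchase: 480×249/862 = 138.654
  Variant B, Add-to-cart: 480×169/862 = 94.107
  Variant B, Bounce: 480×444/862 = 247.239
Contributions (O − E)²/E:
  (55 − 110.346)²/110.346 = 27.7598
  (98 − 74.893)²/74.893 = 7.1293
  (229 − 196.761)²/196.761 = 5.2823
  (194 − 138.654)²/138.654 = 22.0923
  (71 − 94.107)²/94.107 = 5.6737
  (215 − 247.239)²/247.239 = 4.2038
χ² = 27.7598 + 7.1293 + 5.2823 + 22.0923 + 5.6737 + 4.2038 = 72.14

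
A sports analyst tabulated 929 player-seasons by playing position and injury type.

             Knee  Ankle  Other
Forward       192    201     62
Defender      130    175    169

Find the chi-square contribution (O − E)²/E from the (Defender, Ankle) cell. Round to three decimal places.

1.479

Row total (Defender) = 474; column total (Ankle) = 376; N = 929.
Expected count E = 474 × 376 / 929 = 191.8450.
Contribution = (O − E)²/E = (175 − 191.8450)² / 191.8450 = 1.479.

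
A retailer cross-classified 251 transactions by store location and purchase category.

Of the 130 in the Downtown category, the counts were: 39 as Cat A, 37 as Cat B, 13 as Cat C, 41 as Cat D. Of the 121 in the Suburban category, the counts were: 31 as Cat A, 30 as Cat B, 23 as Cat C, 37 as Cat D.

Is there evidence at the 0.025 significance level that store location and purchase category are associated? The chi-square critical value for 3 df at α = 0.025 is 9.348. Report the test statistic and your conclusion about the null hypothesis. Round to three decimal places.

4.311; fail to reject H₀

Row totals: 130, 121. Column totals: 70, 67, 36, 78. Grand total N = 251.
Expected counts (row total × column total / N):
  Downtown, Cat A: 130×70/251 = 36.2550
  Downtown, Cat B: 130×67/251 = 34.7012
  Downtown, Cat C: 130×36/251 = 18.6454
  Downtown, Cat D: 130×78/251 = 40.3984
  Suburban, Cat A: 121×70/251 = 33.7450
  Suburban, Cat B: 121×67/251 = 32.2988
  Suburban, Cat C: 121×36/251 = 17.3546
  Suburban, Cat D: 121×78/251 = 37.6016
Contributions (O − E)²/E:
  (39 − 36.2550)²/36.2550 = 0.2078
  (37 − 34.7012)²/34.7012 = 0.1523
  (13 − 18.6454)²/18.6454 = 1.7093
  (41 − 40.3984)²/40.3984 = 0.0090
  (31 − 33.7450)²/33.7450 = 0.2233
  (30 − 32.2988)²/32.2988 = 0.1636
  (23 − 17.3546)²/17.3546 = 1.8364
  (37 − 37.6016)²/37.6016 = 0.0096
χ² = 0.2078 + 0.1523 + 1.7093 + 0.0090 + 0.2233 + 0.1636 + 1.8364 + 0.0096 = 4.311
df = (2−1)(4−1) = 3. Since 4.311 < 9.348, fail to reject the null hypothesis of independence at α = 0.025.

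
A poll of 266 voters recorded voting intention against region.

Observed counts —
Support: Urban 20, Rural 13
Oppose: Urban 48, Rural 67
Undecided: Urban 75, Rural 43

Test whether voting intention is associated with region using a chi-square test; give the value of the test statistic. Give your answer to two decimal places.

Row totals: 33, 115, 118. Column totals: 143, 123. Grand total N = 266.
Expected counts (row total × column total / N):
  Support, Urban: 33×143/266 = 17.7406
  Support, Rural: 33×123/266 = 15.2594
  Oppose, Urban: 115×143/266 = 61.8233
  Oppose, Rural: 115×123/266 = 53.1767
  Undecided, Urban: 118×143/266 = 63.4361
  Undecided, Rural: 118×123/266 = 54.5639
Contributions (O − E)²/E:
  (20 − 17.7406)²/17.7406 = 0.2878
  (13 − 15.2594)²/15.2594 = 0.3345
  (48 − 61.8233)²/61.8233 = 3.0908
  (67 − 53.1767)²/53.1767 = 3.5934
  (75 − 63.4361)²/63.4361 = 2.1080
  (43 − 54.5639)²/54.5639 = 2.4508
χ² = 0.2878 + 0.3345 + 3.0908 + 3.5934 + 2.1080 + 2.4508 = 11.87

11.87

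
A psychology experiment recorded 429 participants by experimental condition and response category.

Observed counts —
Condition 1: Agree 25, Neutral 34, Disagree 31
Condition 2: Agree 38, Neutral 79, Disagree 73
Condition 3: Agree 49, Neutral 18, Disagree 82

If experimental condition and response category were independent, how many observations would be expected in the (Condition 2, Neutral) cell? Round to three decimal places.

58.019

Row total (Condition 2) = 190; column total (Neutral) = 131; grand total N = 429.
Expected count = (row total × column total) / N = 190 × 131 / 429 = 58.019.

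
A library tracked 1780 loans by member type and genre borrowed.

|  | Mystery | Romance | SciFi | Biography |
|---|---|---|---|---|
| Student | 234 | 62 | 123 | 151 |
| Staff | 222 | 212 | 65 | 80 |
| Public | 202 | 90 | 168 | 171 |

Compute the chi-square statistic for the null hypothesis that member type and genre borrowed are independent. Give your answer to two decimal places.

184.50

Row totals: 570, 579, 631. Column totals: 658, 364, 356, 402. Grand total N = 1780.
Expected counts (row total × column total / N):
  Student, Mystery: 570×658/1780 = 210.708
  Student, Romance: 570×364/1780 = 116.562
  Student, SciFi: 570×356/1780 = 114.000
  Student, Biography: 570×402/1780 = 128.730
  Staff, Mystery: 579×658/1780 = 214.035
  Staff, Romance: 579×364/1780 = 118.402
  Staff, SciFi: 579×356/1780 = 115.800
  Staff, Biography: 579×402/1780 = 130.763
  Public, Mystery: 631×658/1780 = 233.257
  Public, Romance: 631×364/1780 = 129.036
  Public, SciFi: 631×356/1780 = 126.200
  Public, Biography: 631×402/1780 = 142.507
Contributions (O − E)²/E:
  (234 − 210.708)²/210.708 = 2.5747
  (62 − 116.562)²/116.562 = 25.5402
  (123 − 114.000)²/114.000 = 0.7105
  (151 − 128.730)²/128.730 = 3.8527
  (222 − 214.035)²/214.035 = 0.2964
  (212 − 118.402)²/118.402 = 73.9902
  (65 − 115.800)²/115.800 = 22.2853
  (80 − 130.763)²/130.763 = 19.7065
  (202 − 233.257)²/233.257 = 4.1885
  (90 − 129.036)²/129.036 = 11.8092
  (168 − 126.200)²/126.200 = 13.8450
  (171 − 142.507)²/142.507 = 5.6969
χ² = 2.5747 + 25.5402 + 0.7105 + 3.8527 + 0.2964 + 73.9902 + 22.2853 + 19.7065 + 4.1885 + 11.8092 + 13.8450 + 5.6969 = 184.50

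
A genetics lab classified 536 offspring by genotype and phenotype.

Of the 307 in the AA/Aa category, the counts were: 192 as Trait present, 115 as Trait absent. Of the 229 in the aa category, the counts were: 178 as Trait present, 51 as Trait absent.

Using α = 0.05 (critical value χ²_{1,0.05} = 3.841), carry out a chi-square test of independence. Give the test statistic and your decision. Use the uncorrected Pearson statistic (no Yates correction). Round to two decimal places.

Row totals: 307, 229. Column totals: 370, 166. Grand total N = 536.
Expected counts (row total × column total / N):
  AA/Aa, Trait present: 307×370/536 = 211.922
  AA/Aa, Trait absent: 307×166/536 = 95.078
  aa, Trait present: 229×370/536 = 158.078
  aa, Trait absent: 229×166/536 = 70.922
Contributions (O − E)²/E:
  (192 − 211.922)²/211.922 = 1.8728
  (115 − 95.078)²/95.078 = 4.1743
  (178 − 158.078)²/158.078 = 2.5107
  (51 − 70.922)²/70.922 = 5.5961
χ² = 1.8728 + 4.1743 + 2.5107 + 5.5961 = 14.15
df = (2−1)(2−1) = 1. Since 14.15 > 3.841, reject the null hypothesis of independence at α = 0.05.

14.15; reject H₀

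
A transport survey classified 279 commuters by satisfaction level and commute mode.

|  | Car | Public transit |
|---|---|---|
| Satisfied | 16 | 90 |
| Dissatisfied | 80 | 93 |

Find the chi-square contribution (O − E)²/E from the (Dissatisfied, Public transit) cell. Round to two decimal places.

Row total (Dissatisfied) = 173; column total (Public transit) = 183; N = 279.
Expected count E = 173 × 183 / 279 = 113.473.
Contribution = (O − E)²/E = (93 − 113.473)² / 113.473 = 3.69.

3.69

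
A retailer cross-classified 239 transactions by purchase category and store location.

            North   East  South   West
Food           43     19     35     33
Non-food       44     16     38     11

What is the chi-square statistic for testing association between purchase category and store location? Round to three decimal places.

Row totals: 130, 109. Column totals: 87, 35, 73, 44. Grand total N = 239.
Expected counts (row total × column total / N):
  Food, North: 130×87/239 = 47.3222
  Food, East: 130×35/239 = 19.0377
  Food, South: 130×73/239 = 39.7071
  Food, West: 130×44/239 = 23.9331
  Non-food, North: 109×87/239 = 39.6778
  Non-food, East: 109×35/239 = 15.9623
  Non-food, South: 109×73/239 = 33.2929
  Non-food, West: 109×44/239 = 20.0669
Contributions (O − E)²/E:
  (43 − 47.3222)²/47.3222 = 0.3948
  (19 − 19.0377)²/19.0377 = 0.0001
  (35 − 39.7071)²/39.7071 = 0.5580
  (33 − 23.9331)²/23.9331 = 3.4349
  (44 − 39.6778)²/39.6778 = 0.4708
  (16 − 15.9623)²/15.9623 = 0.0001
  (38 − 33.2929)²/33.2929 = 0.6655
  (11 − 20.0669)²/20.0669 = 4.0967
χ² = 0.3948 + 0.0001 + 0.5580 + 3.4349 + 0.4708 + 0.0001 + 0.6655 + 4.0967 = 9.621

9.621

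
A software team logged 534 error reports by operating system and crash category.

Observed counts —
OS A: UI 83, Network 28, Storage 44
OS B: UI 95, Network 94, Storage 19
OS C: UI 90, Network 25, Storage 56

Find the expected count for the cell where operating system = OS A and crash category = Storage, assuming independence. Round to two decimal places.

34.54

Row total (OS A) = 155; column total (Storage) = 119; grand total N = 534.
Expected count = (row total × column total) / N = 155 × 119 / 534 = 34.54.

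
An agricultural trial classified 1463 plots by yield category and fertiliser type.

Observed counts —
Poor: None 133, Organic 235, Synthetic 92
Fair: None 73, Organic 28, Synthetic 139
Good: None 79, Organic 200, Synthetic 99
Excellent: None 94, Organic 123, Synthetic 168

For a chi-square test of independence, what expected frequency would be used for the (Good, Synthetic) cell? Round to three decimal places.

Row total (Good) = 378; column total (Synthetic) = 498; grand total N = 1463.
Expected count = (row total × column total) / N = 378 × 498 / 1463 = 128.670.

128.670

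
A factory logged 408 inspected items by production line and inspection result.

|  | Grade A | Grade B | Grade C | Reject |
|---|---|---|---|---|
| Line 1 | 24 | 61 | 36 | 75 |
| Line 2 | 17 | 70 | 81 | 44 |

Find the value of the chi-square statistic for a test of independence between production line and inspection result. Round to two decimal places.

26.61

Row totals: 196, 212. Column totals: 41, 131, 117, 119. Grand total N = 408.
Expected counts (row total × column total / N):
  Line 1, Grade A: 196×41/408 = 19.696
  Line 1, Grade B: 196×131/408 = 62.931
  Line 1, Grade C: 196×117/408 = 56.206
  Line 1, Reject: 196×119/408 = 57.167
  Line 2, Grade A: 212×41/408 = 21.304
  Line 2, Grade B: 212×131/408 = 68.069
  Line 2, Grade C: 212×117/408 = 60.794
  Line 2, Reject: 212×119/408 = 61.833
Contributions (O − E)²/E:
  (24 − 19.696)²/19.696 = 0.9405
  (61 − 62.931)²/62.931 = 0.0593
  (36 − 56.206)²/56.206 = 7.2640
  (75 − 57.167)²/57.167 = 5.5629
  (17 − 21.304)²/21.304 = 0.8695
  (70 − 68.069)²/68.069 = 0.0548
  (81 − 60.794)²/60.794 = 6.7158
  (44 − 61.833)²/61.833 = 5.1431
χ² = 0.9405 + 0.0593 + 7.2640 + 5.5629 + 0.8695 + 0.0548 + 6.7158 + 5.1431 = 26.61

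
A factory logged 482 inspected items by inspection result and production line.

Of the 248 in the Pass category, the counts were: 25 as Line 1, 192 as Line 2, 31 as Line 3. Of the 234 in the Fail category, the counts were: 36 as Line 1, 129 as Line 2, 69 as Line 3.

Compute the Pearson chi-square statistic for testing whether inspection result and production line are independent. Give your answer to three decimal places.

Row totals: 248, 234. Column totals: 61, 321, 100. Grand total N = 482.
Expected counts (row total × column total / N):
  Pass, Line 1: 248×61/482 = 31.3859
  Pass, Line 2: 248×321/482 = 165.1618
  Pass, Line 3: 248×100/482 = 51.4523
  Fail, Line 1: 234×61/482 = 29.6141
  Fail, Line 2: 234×321/482 = 155.8382
  Fail, Line 3: 234×100/482 = 48.5477
Contributions (O − E)²/E:
  (25 − 31.3859)²/31.3859 = 1.2993
  (192 − 165.1618)²/165.1618 = 4.3611
  (31 − 51.4523)²/51.4523 = 8.1298
  (36 − 29.6141)²/29.6141 = 1.3770
  (129 − 155.8382)²/155.8382 = 4.6220
  (69 − 48.5477)²/48.5477 = 8.6162
χ² = 1.2993 + 4.3611 + 8.1298 + 1.3770 + 4.6220 + 8.6162 = 28.405

28.405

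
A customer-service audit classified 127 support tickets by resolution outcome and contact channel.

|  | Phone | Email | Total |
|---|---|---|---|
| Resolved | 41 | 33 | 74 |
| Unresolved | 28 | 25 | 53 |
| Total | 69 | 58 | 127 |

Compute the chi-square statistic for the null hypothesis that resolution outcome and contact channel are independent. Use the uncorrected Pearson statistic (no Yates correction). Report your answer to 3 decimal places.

0.083

Grand total N = 127.
Expected counts (row total × column total / N):
  Resolved, Phone: 74×69/127 = 40.2047
  Resolved, Email: 74×58/127 = 33.7953
  Unresolved, Phone: 53×69/127 = 28.7953
  Unresolved, Email: 53×58/127 = 24.2047
Contributions (O − E)²/E:
  (41 − 40.2047)²/40.2047 = 0.0157
  (33 − 33.7953)²/33.7953 = 0.0187
  (28 − 28.7953)²/28.7953 = 0.0220
  (25 − 24.2047)²/24.2047 = 0.0261
χ² = 0.0157 + 0.0187 + 0.0220 + 0.0261 = 0.083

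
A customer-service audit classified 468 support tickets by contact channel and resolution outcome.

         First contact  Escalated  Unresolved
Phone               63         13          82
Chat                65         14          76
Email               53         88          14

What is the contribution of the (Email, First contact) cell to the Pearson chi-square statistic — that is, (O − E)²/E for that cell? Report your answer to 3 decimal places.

0.805

Row total (Email) = 155; column total (First contact) = 181; N = 468.
Expected count E = 155 × 181 / 468 = 59.9466.
Contribution = (O − E)²/E = (53 − 59.9466)² / 59.9466 = 0.805.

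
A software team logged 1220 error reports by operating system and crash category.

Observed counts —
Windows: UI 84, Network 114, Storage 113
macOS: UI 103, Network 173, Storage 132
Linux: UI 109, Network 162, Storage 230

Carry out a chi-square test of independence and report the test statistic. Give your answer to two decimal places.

19.96

Row totals: 311, 408, 501. Column totals: 296, 449, 475. Grand total N = 1220.
Expected counts (row total × column total / N):
  Windows, UI: 311×296/1220 = 75.4557
  Windows, Network: 311×449/1220 = 114.4582
  Windows, Storage: 311×475/1220 = 121.0861
  macOS, UI: 408×296/1220 = 98.9902
  macOS, Network: 408×449/1220 = 150.1574
  macOS, Storage: 408×475/1220 = 158.8525
  Linux, UI: 501×296/1220 = 121.5541
  Linux, Network: 501×449/1220 = 184.3844
  Linux, Storage: 501×475/1220 = 195.0615
Contributions (O − E)²/E:
  (84 − 75.4557)²/75.4557 = 0.9675
  (114 − 114.4582)²/114.4582 = 0.0018
  (113 − 121.0861)²/121.0861 = 0.5400
  (103 − 98.9902)²/98.9902 = 0.1624
  (173 − 150.1574)²/150.1574 = 3.4749
  (132 − 158.8525)²/158.8525 = 4.5392
  (109 − 121.5541)²/121.5541 = 1.2966
  (162 − 184.3844)²/184.3844 = 2.7175
  (230 − 195.0615)²/195.0615 = 6.2580
χ² = 0.9675 + 0.0018 + 0.5400 + 0.1624 + 3.4749 + 4.5392 + 1.2966 + 2.7175 + 6.2580 = 19.96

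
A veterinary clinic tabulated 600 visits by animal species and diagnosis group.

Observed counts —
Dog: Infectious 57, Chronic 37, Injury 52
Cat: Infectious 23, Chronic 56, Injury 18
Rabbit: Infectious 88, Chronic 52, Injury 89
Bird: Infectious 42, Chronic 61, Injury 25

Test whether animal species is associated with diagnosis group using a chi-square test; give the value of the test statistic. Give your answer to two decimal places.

55.69

Row totals: 146, 97, 229, 128. Column totals: 210, 206, 184. Grand total N = 600.
Expected counts (row total × column total / N):
  Dog, Infectious: 146×210/600 = 51.1000
  Dog, Chronic: 146×206/600 = 50.1267
  Dog, Injury: 146×184/600 = 44.7733
  Cat, Infectious: 97×210/600 = 33.9500
  Cat, Chronic: 97×206/600 = 33.3033
  Cat, Injury: 97×184/600 = 29.7467
  Rabbit, Infectious: 229×210/600 = 80.1500
  Rabbit, Chronic: 229×206/600 = 78.6233
  Rabbit, Injury: 229×184/600 = 70.2267
  Bird, Infectious: 128×210/600 = 44.8000
  Bird, Chronic: 128×206/600 = 43.9467
  Bird, Injury: 128×184/600 = 39.2533
Contributions (O − E)²/E:
  (57 − 51.1000)²/51.1000 = 0.6812
  (37 − 50.1267)²/50.1267 = 3.4375
  (52 − 44.7733)²/44.7733 = 1.1664
  (23 − 33.9500)²/33.9500 = 3.5317
  (56 − 33.3033)²/33.3033 = 15.4681
  (18 − 29.7467)²/29.7467 = 4.6387
  (88 − 80.1500)²/80.1500 = 0.7688
  (52 − 78.6233)²/78.6233 = 9.0151
  (89 − 70.2267)²/70.2267 = 5.0186
  (42 − 44.8000)²/44.8000 = 0.1750
  (61 − 43.9467)²/43.9467 = 6.6174
  (25 − 39.2533)²/39.2533 = 5.1755
χ² = 0.6812 + 3.4375 + 1.1664 + 3.5317 + 15.4681 + 4.6387 + 0.7688 + 9.0151 + 5.0186 + 0.1750 + 6.6174 + 5.1755 = 55.69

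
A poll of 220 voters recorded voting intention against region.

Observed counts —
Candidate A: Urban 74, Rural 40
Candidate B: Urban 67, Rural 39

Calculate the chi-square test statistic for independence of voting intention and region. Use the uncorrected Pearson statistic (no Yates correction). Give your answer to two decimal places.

0.07

Row totals: 114, 106. Column totals: 141, 79. Grand total N = 220.
Expected counts (row total × column total / N):
  Candidate A, Urban: 114×141/220 = 73.064
  Candidate A, Rural: 114×79/220 = 40.936
  Candidate B, Urban: 106×141/220 = 67.936
  Candidate B, Rural: 106×79/220 = 38.064
Contributions (O − E)²/E:
  (74 − 73.064)²/73.064 = 0.0120
  (40 − 40.936)²/40.936 = 0.0214
  (67 − 67.936)²/67.936 = 0.0129
  (39 − 38.064)²/38.064 = 0.0230
χ² = 0.0120 + 0.0214 + 0.0129 + 0.0230 = 0.07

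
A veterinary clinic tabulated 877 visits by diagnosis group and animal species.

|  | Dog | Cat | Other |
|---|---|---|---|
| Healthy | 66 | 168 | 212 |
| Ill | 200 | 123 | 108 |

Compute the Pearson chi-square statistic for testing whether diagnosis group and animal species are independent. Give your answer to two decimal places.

108.04

Row totals: 446, 431. Column totals: 266, 291, 320. Grand total N = 877.
Expected counts (row total × column total / N):
  Healthy, Dog: 446×266/877 = 135.275
  Healthy, Cat: 446×291/877 = 147.989
  Healthy, Other: 446×320/877 = 162.737
  Ill, Dog: 431×266/877 = 130.725
  Ill, Cat: 431×291/877 = 143.011
  Ill, Other: 431×320/877 = 157.263
Contributions (O − E)²/E:
  (66 − 135.275)²/135.275 = 35.4761
  (168 − 147.989)²/147.989 = 2.7059
  (212 − 162.737)²/162.737 = 14.9127
  (200 − 130.725)²/130.725 = 36.7108
  (123 − 143.011)²/143.011 = 2.8001
  (108 − 157.263)²/157.263 = 15.4317
χ² = 35.4761 + 2.7059 + 14.9127 + 36.7108 + 2.8001 + 15.4317 = 108.04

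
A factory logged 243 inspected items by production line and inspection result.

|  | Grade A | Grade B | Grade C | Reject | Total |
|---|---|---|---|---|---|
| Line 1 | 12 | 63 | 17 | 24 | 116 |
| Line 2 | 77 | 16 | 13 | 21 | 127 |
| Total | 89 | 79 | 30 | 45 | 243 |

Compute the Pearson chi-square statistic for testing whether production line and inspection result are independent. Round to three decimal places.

75.825

Grand total N = 243.
Expected counts (row total × column total / N):
  Line 1, Grade A: 116×89/243 = 42.4856
  Line 1, Grade B: 116×79/243 = 37.7119
  Line 1, Grade C: 116×30/243 = 14.3210
  Line 1, Reject: 116×45/243 = 21.4815
  Line 2, Grade A: 127×89/243 = 46.5144
  Line 2, Grade B: 127×79/243 = 41.2881
  Line 2, Grade C: 127×30/243 = 15.6790
  Line 2, Reject: 127×45/243 = 23.5185
Contributions (O − E)²/E:
  (12 − 42.4856)²/42.4856 = 21.8750
  (63 − 37.7119)²/37.7119 = 16.9572
  (17 − 14.3210)²/14.3210 = 0.5012
  (24 − 21.4815)²/21.4815 = 0.2953
  (77 − 46.5144)²/46.5144 = 19.9803
  (16 − 41.2881)²/41.2881 = 15.4884
  (13 − 15.6790)²/15.6790 = 0.4577
  (21 − 23.5185)²/23.5185 = 0.2697
χ² = 21.8750 + 16.9572 + 0.5012 + 0.2953 + 19.9803 + 15.4884 + 0.4577 + 0.2697 = 75.825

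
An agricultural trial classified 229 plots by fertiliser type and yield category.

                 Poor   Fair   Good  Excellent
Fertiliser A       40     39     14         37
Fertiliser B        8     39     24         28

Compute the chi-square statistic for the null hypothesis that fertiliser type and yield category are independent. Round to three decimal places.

Row totals: 130, 99. Column totals: 48, 78, 38, 65. Grand total N = 229.
Expected counts (row total × column total / N):
  Fertiliser A, Poor: 130×48/229 = 27.2489
  Fertiliser A, Fair: 130×78/229 = 44.2795
  Fertiliser A, Good: 130×38/229 = 21.5721
  Fertiliser A, Excellent: 130×65/229 = 36.8996
  Fertiliser B, Poor: 99×48/229 = 20.7511
  Fertiliser B, Fair: 99×78/229 = 33.7205
  Fertiliser B, Good: 99×38/229 = 16.4279
  Fertiliser B, Excellent: 99×65/229 = 28.1004
Contributions (O − E)²/E:
  (40 − 27.2489)²/27.2489 = 5.9669
  (39 − 44.2795)²/44.2795 = 0.6295
  (14 − 21.5721)²/21.5721 = 2.6579
  (37 − 36.8996)²/36.8996 = 0.0003
  (8 − 20.7511)²/20.7511 = 7.8353
  (39 − 33.7205)²/33.7205 = 0.8266
  (24 − 16.4279)²/16.4279 = 3.4902
  (28 − 28.1004)²/28.1004 = 0.0004
χ² = 5.9669 + 0.6295 + 2.6579 + 0.0003 + 7.8353 + 0.8266 + 3.4902 + 0.0004 = 21.407

21.407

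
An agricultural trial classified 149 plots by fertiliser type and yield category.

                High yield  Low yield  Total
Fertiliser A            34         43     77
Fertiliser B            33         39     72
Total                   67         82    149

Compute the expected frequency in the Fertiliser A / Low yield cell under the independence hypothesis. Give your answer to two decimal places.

Row total (Fertiliser A) = 77; column total (Low yield) = 82; grand total N = 149.
Expected count = (row total × column total) / N = 77 × 82 / 149 = 42.38.

42.38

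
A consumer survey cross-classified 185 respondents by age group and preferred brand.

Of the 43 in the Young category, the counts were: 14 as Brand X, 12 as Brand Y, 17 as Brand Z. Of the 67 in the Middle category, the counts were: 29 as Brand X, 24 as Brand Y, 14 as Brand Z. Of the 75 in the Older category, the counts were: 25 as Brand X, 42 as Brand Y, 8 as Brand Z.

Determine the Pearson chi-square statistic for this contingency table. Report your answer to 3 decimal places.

Row totals: 43, 67, 75. Column totals: 68, 78, 39. Grand total N = 185.
Expected counts (row total × column total / N):
  Young, Brand X: 43×68/185 = 15.8054
  Young, Brand Y: 43×78/185 = 18.1297
  Young, Brand Z: 43×39/185 = 9.0649
  Middle, Brand X: 67×68/185 = 24.6270
  Middle, Brand Y: 67×78/185 = 28.2486
  Middle, Brand Z: 67×39/185 = 14.1243
  Older, Brand X: 75×68/185 = 27.5676
  Older, Brand Y: 75×78/185 = 31.6216
  Older, Brand Z: 75×39/185 = 15.8108
Contributions (O − E)²/E:
  (14 − 15.8054)²/15.8054 = 0.2062
  (12 − 18.1297)²/18.1297 = 2.0725
  (17 − 9.0649)²/9.0649 = 6.9461
  (29 − 24.6270)²/24.6270 = 0.7765
  (24 − 28.2486)²/28.2486 = 0.6390
  (14 − 14.1243)²/14.1243 = 0.0011
  (25 − 27.5676)²/27.5676 = 0.2391
  (42 − 31.6216)²/31.6216 = 3.4063
  (8 − 15.8108)²/15.8108 = 3.8587
χ² = 0.2062 + 2.0725 + 6.9461 + 0.7765 + 0.6390 + 0.0011 + 0.2391 + 3.4063 + 3.8587 = 18.146

18.146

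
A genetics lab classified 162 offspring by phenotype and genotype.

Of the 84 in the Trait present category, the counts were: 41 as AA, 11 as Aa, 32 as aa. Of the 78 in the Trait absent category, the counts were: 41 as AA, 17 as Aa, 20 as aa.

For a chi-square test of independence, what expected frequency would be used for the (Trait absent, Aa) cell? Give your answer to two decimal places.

Row total (Trait absent) = 78; column total (Aa) = 28; grand total N = 162.
Expected count = (row total × column total) / N = 78 × 28 / 162 = 13.48.

13.48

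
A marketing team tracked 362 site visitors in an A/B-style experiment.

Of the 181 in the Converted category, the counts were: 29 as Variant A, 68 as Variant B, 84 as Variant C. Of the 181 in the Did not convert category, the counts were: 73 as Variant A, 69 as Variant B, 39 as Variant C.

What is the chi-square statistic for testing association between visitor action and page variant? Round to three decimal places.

35.451

Row totals: 181, 181. Column totals: 102, 137, 123. Grand total N = 362.
Expected counts (row total × column total / N):
  Converted, Variant A: 181×102/362 = 51.0000
  Converted, Variant B: 181×137/362 = 68.5000
  Converted, Variant C: 181×123/362 = 61.5000
  Did not convert, Variant A: 181×102/362 = 51.0000
  Did not convert, Variant B: 181×137/362 = 68.5000
  Did not convert, Variant C: 181×123/362 = 61.5000
Contributions (O − E)²/E:
  (29 − 51.0000)²/51.0000 = 9.4902
  (68 − 68.5000)²/68.5000 = 0.0036
  (84 − 61.5000)²/61.5000 = 8.2317
  (73 − 51.0000)²/51.0000 = 9.4902
  (69 − 68.5000)²/68.5000 = 0.0036
  (39 − 61.5000)²/61.5000 = 8.2317
χ² = 9.4902 + 0.0036 + 8.2317 + 9.4902 + 0.0036 + 8.2317 = 35.451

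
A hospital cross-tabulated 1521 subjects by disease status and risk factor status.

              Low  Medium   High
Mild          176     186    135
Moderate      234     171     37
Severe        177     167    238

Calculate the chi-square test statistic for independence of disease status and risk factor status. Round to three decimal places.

Row totals: 497, 442, 582. Column totals: 587, 524, 410. Grand total N = 1521.
Expected counts (row total × column total / N):
  Mild, Low: 497×587/1521 = 191.8074
  Mild, Medium: 497×524/1521 = 171.2216
  Mild, High: 497×410/1521 = 133.9711
  Moderate, Low: 442×587/1521 = 170.5812
  Moderate, Medium: 442×524/1521 = 152.2735
  Moderate, High: 442×410/1521 = 119.1453
  Severe, Low: 582×587/1521 = 224.6114
  Severe, Medium: 582×524/1521 = 200.5049
  Severe, High: 582×410/1521 = 156.8836
Contributions (O − E)²/E:
  (176 − 191.8074)²/191.8074 = 1.3027
  (186 − 171.2216)²/171.2216 = 1.2755
  (135 − 133.9711)²/133.9711 = 0.0079
  (234 − 170.5812)²/170.5812 = 23.5779
  (171 − 152.2735)²/152.2735 = 2.3030
  (37 − 119.1453)²/119.1453 = 56.6355
  (177 − 224.6114)²/224.6114 = 10.0923
  (167 − 200.5049)²/200.5049 = 5.5988
  (238 − 156.8836)²/156.8836 = 41.9411
χ² = 1.3027 + 1.2755 + 0.0079 + 23.5779 + 2.3030 + 56.6355 + 10.0923 + 5.5988 + 41.9411 = 142.735

142.735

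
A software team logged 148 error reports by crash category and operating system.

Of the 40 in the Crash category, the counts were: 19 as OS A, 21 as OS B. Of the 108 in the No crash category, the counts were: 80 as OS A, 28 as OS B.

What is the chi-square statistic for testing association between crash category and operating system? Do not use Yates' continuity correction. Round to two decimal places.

Row totals: 40, 108. Column totals: 99, 49. Grand total N = 148.
Expected counts (row total × column total / N):
  Crash, OS A: 40×99/148 = 26.757
  Crash, OS B: 40×49/148 = 13.243
  No crash, OS A: 108×99/148 = 72.243
  No crash, OS B: 108×49/148 = 35.757
Contributions (O − E)²/E:
  (19 − 26.757)²/26.757 = 2.2488
  (21 − 13.243)²/13.243 = 4.5436
  (80 − 72.243)²/72.243 = 0.8329
  (28 − 35.757)²/35.757 = 1.6828
χ² = 2.2488 + 4.5436 + 0.8329 + 1.6828 = 9.31

9.31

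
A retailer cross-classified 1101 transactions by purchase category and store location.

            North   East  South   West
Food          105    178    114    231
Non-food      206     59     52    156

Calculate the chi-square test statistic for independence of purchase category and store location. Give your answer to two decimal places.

Row totals: 628, 473. Column totals: 311, 237, 166, 387. Grand total N = 1101.
Expected counts (row total × column total / N):
  Food, North: 628×311/1101 = 177.391
  Food, East: 628×237/1101 = 135.183
  Food, South: 628×166/1101 = 94.685
  Food, West: 628×387/1101 = 220.741
  Non-food, North: 473×311/1101 = 133.609
  Non-food, East: 473×237/1101 = 101.817
  Non-food, South: 473×166/1101 = 71.315
  Non-food, West: 473×387/1101 = 166.259
Contributions (O − E)²/E:
  (105 − 177.391)²/177.391 = 29.5418
  (178 − 135.183)²/135.183 = 13.5616
  (114 − 94.685)²/94.685 = 3.9401
  (231 − 220.741)²/220.741 = 0.4768
  (206 − 133.609)²/133.609 = 39.2223
  (59 − 101.817)²/101.817 = 18.0058
  (52 − 71.315)²/71.315 = 5.2313
  (156 − 166.259)²/166.259 = 0.6330
χ² = 29.5418 + 13.5616 + 3.9401 + 0.4768 + 39.2223 + 18.0058 + 5.2313 + 0.6330 = 110.61

110.61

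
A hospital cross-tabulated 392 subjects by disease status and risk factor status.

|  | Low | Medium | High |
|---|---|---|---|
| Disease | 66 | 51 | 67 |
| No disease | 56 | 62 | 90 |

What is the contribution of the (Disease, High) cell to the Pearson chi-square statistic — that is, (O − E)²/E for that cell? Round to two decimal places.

0.61

Row total (Disease) = 184; column total (High) = 157; N = 392.
Expected count E = 184 × 157 / 392 = 73.6939.
Contribution = (O − E)²/E = (67 − 73.6939)² / 73.6939 = 0.61.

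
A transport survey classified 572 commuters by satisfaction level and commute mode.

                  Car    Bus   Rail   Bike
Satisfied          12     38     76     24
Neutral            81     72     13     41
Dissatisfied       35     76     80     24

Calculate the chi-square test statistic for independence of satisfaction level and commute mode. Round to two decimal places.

116.56

Row totals: 150, 207, 215. Column totals: 128, 186, 169, 89. Grand total N = 572.
Expected counts (row total × column total / N):
  Satisfied, Car: 150×128/572 = 33.566
  Satisfied, Bus: 150×186/572 = 48.776
  Satisfied, Rail: 150×169/572 = 44.318
  Satisfied, Bike: 150×89/572 = 23.339
  Neutral, Car: 207×128/572 = 46.322
  Neutral, Bus: 207×186/572 = 67.311
  Neutral, Rail: 207×169/572 = 61.159
  Neutral, Bike: 207×89/572 = 32.208
  Dissatisfied, Car: 215×128/572 = 48.112
  Dissatisfied, Bus: 215×186/572 = 69.913
  Dissatisfied, Rail: 215×169/572 = 63.523
  Dissatisfied, Bike: 215×89/572 = 33.453
Contributions (O − E)²/E:
  (12 − 33.566)²/33.566 = 13.8561
  (38 − 48.776)²/48.776 = 2.3807
  (76 − 44.318)²/44.318 = 22.6488
  (24 − 23.339)²/23.339 = 0.0187
  (81 − 46.322)²/46.322 = 25.9610
  (72 − 67.311)²/67.311 = 0.3266
  (13 − 61.159)²/61.159 = 37.9223
  (41 − 32.208)²/32.208 = 2.4000
  (35 − 48.112)²/48.112 = 3.5734
  (76 − 69.913)²/69.913 = 0.5300
  (80 − 63.523)²/63.523 = 4.2739
  (24 − 33.453)²/33.453 = 2.6712
χ² = 13.8561 + 2.3807 + 22.6488 + 0.0187 + 25.9610 + 0.3266 + 37.9223 + 2.4000 + 3.5734 + 0.5300 + 4.2739 + 2.6712 = 116.56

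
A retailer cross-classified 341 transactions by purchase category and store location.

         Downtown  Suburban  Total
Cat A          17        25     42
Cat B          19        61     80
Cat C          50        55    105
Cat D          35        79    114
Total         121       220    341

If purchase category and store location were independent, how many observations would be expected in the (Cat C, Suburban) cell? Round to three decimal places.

67.742

Row total (Cat C) = 105; column total (Suburban) = 220; grand total N = 341.
Expected count = (row total × column total) / N = 105 × 220 / 341 = 67.742.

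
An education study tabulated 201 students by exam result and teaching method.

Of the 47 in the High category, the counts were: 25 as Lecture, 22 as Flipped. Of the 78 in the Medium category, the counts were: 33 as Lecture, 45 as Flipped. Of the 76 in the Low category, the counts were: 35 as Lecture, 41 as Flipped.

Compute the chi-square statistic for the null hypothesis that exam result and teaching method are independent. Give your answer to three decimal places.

1.400

Row totals: 47, 78, 76. Column totals: 93, 108. Grand total N = 201.
Expected counts (row total × column total / N):
  High, Lecture: 47×93/201 = 21.7463
  High, Flipped: 47×108/201 = 25.2537
  Medium, Lecture: 78×93/201 = 36.0896
  Medium, Flipped: 78×108/201 = 41.9104
  Low, Lecture: 76×93/201 = 35.1642
  Low, Flipped: 76×108/201 = 40.8358
Contributions (O − E)²/E:
  (25 − 21.7463)²/21.7463 = 0.4868
  (22 − 25.2537)²/25.2537 = 0.4192
  (33 − 36.0896)²/36.0896 = 0.2645
  (45 − 41.9104)²/41.9104 = 0.2278
  (35 − 35.1642)²/35.1642 = 0.0008
  (41 − 40.8358)²/40.8358 = 0.0007
χ² = 0.4868 + 0.4192 + 0.2645 + 0.2278 + 0.0008 + 0.0007 = 1.400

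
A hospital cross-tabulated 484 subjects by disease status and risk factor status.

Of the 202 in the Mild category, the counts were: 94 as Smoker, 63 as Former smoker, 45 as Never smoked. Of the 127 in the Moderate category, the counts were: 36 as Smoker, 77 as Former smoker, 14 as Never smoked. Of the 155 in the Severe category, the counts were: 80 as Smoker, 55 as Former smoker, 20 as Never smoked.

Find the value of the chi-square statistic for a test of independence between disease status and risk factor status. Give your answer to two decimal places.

35.27

Row totals: 202, 127, 155. Column totals: 210, 195, 79. Grand total N = 484.
Expected counts (row total × column total / N):
  Mild, Smoker: 202×210/484 = 87.645
  Mild, Former smoker: 202×195/484 = 81.384
  Mild, Never smoked: 202×79/484 = 32.971
  Moderate, Smoker: 127×210/484 = 55.103
  Moderate, Former smoker: 127×195/484 = 51.167
  Moderate, Never smoked: 127×79/484 = 20.729
  Severe, Smoker: 155×210/484 = 67.252
  Severe, Former smoker: 155×195/484 = 62.448
  Severe, Never smoked: 155×79/484 = 25.300
Contributions (O − E)²/E:
  (94 − 87.645)²/87.645 = 0.4608
  (63 − 81.384)²/81.384 = 4.1528
  (45 − 32.971)²/32.971 = 4.3886
  (36 − 55.103)²/55.103 = 6.6226
  (77 − 51.167)²/51.167 = 13.0425
  (14 − 20.729)²/20.729 = 2.1844
  (80 − 67.252)²/67.252 = 2.4165
  (55 − 62.448)²/62.448 = 0.8883
  (20 − 25.300)²/25.300 = 1.1103
χ² = 0.4608 + 4.1528 + 4.3886 + 6.6226 + 13.0425 + 2.1844 + 2.4165 + 0.8883 + 1.1103 = 35.27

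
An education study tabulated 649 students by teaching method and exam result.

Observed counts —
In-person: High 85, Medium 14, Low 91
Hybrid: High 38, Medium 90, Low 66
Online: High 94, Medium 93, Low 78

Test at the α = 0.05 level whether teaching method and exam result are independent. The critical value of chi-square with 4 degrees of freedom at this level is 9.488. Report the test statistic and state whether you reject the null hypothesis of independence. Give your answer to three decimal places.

80.965; reject H₀

Row totals: 190, 194, 265. Column totals: 217, 197, 235. Grand total N = 649.
Expected counts (row total × column total / N):
  In-person, High: 190×217/649 = 63.5285
  In-person, Medium: 190×197/649 = 57.6733
  In-person, Low: 190×235/649 = 68.7982
  Hybrid, High: 194×217/649 = 64.8659
  Hybrid, Medium: 194×197/649 = 58.8875
  Hybrid, Low: 194×235/649 = 70.2465
  Online, High: 265×217/649 = 88.6055
  Online, Medium: 265×197/649 = 80.4391
  Online, Low: 265×235/649 = 95.9553
Contributions (O − E)²/E:
  (85 − 63.5285)²/63.5285 = 7.2570
  (14 − 57.6733)²/57.6733 = 33.0718
  (91 − 68.7982)²/68.7982 = 7.1647
  (38 − 64.8659)²/64.8659 = 11.1272
  (90 − 58.8875)²/58.8875 = 16.4379
  (66 − 70.2465)²/70.2465 = 0.2567
  (94 − 88.6055)²/88.6055 = 0.3284
  (93 − 80.4391)²/80.4391 = 1.9614
  (78 − 95.9553)²/95.9553 = 3.3598
χ² = 7.2570 + 33.0718 + 7.1647 + 11.1272 + 16.4379 + 0.2567 + 0.3284 + 1.9614 + 3.3598 = 80.965
df = (3−1)(3−1) = 4. Since 80.965 > 9.488, reject the null hypothesis of independence at α = 0.05.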